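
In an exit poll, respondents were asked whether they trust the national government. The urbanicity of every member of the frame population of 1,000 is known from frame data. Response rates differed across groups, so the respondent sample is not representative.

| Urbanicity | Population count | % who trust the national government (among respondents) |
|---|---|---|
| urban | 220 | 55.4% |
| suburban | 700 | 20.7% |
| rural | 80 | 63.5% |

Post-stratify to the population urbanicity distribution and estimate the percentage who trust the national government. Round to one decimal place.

31.8%

Weight each group's respondent value by its population share:
  urban: (220/1,000) × 55.4 = 12.188
  suburban: (700/1,000) × 20.7 = 14.49
  rural: (80/1,000) × 63.5 = 5.08
Post-stratified estimate = 31.758 → 31.8%.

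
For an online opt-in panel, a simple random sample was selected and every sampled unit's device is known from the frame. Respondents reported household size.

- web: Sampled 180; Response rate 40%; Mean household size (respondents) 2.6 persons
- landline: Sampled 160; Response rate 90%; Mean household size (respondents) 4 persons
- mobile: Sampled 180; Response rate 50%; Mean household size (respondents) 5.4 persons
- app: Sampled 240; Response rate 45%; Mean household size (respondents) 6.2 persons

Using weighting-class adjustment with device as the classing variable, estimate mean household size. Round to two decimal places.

4.69

Inverse-response-rate weighting restores each class to its sampled count, so class totals weight by n_sampled:
  web: 180 × 2.6 = 468
  landline: 160 × 4 = 640
  mobile: 180 × 5.4 = 972
  app: 240 × 6.2 = 1488
Adjusted estimate = 3568 / 760 = 4.69474 → 4.69.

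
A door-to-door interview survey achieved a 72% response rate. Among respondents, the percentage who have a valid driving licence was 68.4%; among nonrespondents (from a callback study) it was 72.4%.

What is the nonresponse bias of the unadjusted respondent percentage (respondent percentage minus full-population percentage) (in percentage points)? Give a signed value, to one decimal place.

-1.1 percentage points

Nonresponse fraction = 1 − 0.72 = 0.28.
Bias = (nonresponse fraction) × (respondent percentage − nonrespondent percentage)
     = 0.28 × (68.4 − 72.4) = 0.28 × -4 = -1.12.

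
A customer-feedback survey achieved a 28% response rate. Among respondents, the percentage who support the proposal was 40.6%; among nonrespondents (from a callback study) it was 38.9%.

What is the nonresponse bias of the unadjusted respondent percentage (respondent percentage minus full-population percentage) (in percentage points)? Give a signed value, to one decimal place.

Nonresponse fraction = 1 − 0.28 = 0.72.
Bias = (nonresponse fraction) × (respondent percentage − nonrespondent percentage)
     = 0.72 × (40.6 − 38.9) = 0.72 × 1.7 = 1.224.

+1.2 percentage points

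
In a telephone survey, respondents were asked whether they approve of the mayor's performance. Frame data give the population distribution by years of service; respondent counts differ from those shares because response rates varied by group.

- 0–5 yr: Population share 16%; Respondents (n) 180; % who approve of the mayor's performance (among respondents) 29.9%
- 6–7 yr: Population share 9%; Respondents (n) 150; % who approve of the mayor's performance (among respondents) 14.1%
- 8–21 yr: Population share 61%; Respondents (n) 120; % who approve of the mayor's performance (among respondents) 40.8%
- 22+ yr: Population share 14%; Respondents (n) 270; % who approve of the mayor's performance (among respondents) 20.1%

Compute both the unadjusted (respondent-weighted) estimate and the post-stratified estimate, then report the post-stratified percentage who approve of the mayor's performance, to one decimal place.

33.8%

Naive respondent-only estimate (weights = respondent counts):
  (180/720)×29.9 + (150/720)×14.1 + (120/720)×40.8 + (270/720)×20.1 = 24.75%
Post-stratifying to population shares instead:
  0.16×29.9 + 0.09×14.1 + 0.61×40.8 + 0.14×20.1 = 33.755%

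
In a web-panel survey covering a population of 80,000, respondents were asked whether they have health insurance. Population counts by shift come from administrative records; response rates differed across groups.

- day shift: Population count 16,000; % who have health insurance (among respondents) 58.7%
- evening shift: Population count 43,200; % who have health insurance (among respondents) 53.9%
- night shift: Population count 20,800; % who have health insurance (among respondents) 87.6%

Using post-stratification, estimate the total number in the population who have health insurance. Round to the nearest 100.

Each cell contributes its population count × the respondent rate:
  day shift: 16,000 × 58.7% = 9392
  evening shift: 43,200 × 53.9% = 23284.8
  night shift: 20,800 × 87.6% = 18220.8
Estimated total = 50897.6 → 50,900.

50,900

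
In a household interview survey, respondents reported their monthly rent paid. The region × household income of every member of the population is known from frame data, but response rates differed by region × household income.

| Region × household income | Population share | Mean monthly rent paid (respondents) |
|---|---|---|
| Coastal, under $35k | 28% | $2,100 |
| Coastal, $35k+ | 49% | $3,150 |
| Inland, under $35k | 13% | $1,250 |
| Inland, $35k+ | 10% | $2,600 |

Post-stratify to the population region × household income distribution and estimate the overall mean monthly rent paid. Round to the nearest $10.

Post-stratification weights by population share, not respondent share:
  Coastal, under $35k: 0.28 × 2100 = 588
  Coastal, $35k+: 0.49 × 3150 = 1543.5
  Inland, under $35k: 0.13 × 1250 = 162.5
  Inland, $35k+: 0.1 × 2600 = 260
Post-stratified estimate = 2554 → $2,550.

$2,550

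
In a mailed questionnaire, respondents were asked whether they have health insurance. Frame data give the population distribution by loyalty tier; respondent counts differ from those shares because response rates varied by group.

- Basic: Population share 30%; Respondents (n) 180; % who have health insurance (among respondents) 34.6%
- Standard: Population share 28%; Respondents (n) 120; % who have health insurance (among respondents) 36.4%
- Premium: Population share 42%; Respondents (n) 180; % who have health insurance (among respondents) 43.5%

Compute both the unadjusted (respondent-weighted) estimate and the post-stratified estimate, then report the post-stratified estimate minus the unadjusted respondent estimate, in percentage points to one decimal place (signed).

+0.5 percentage points

Naive respondent-only estimate (weights = respondent counts):
  (180/480)×34.6 + (120/480)×36.4 + (180/480)×43.5 = 38.3875%
Reweighting by population loyalty tier shares:
  0.3×34.6 + 0.28×36.4 + 0.42×43.5 = 38.842%
Difference = 38.842 − 38.3875 = 0.4545 pp.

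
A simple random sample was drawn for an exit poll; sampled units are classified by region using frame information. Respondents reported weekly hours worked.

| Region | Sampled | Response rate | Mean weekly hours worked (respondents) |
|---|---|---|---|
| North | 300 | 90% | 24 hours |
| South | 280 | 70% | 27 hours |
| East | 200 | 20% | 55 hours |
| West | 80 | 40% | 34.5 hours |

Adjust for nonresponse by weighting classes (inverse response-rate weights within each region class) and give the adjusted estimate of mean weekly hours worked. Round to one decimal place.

33.2

Inverse-response-rate weighting restores each class to its sampled count, so class totals weight by n_sampled:
  North: 300 × 24 = 7200
  South: 280 × 27 = 7560
  East: 200 × 55 = 11,000
  West: 80 × 34.5 = 2760
Adjusted estimate = 28,520 / 860 = 33.1628 → 33.2.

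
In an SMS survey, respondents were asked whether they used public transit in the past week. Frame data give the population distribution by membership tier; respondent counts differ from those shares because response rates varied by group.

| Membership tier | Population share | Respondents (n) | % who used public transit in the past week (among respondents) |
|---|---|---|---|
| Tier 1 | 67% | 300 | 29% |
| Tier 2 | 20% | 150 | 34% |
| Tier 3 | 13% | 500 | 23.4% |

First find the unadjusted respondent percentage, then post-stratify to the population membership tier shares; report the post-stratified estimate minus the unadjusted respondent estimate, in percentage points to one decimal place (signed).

+2.4 percentage points

Without adjustment, the pooled respondent share is:
  (300/950)×29 + (150/950)×34 + (500/950)×23.4 = 26.8421%
Reweighting by population membership tier shares:
  0.67×29 + 0.2×34 + 0.13×23.4 = 29.272%
Difference = 29.272 − 26.8421 = 2.4299 pp.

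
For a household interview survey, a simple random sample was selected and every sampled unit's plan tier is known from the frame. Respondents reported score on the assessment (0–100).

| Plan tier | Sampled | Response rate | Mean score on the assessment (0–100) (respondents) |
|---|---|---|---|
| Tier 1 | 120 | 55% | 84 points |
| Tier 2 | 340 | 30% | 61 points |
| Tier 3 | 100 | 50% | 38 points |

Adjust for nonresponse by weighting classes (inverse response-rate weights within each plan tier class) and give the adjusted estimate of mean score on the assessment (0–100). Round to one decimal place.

Weighting each respondent by the inverse class response rate inflates each class back to its sampled size, so the class weight is n_sampled:
  Tier 1: 120 × 84 = 10,080
  Tier 2: 340 × 61 = 20,740
  Tier 3: 100 × 38 = 3800
Adjusted estimate = 34,620 / 560 = 61.8214 → 61.8.

61.8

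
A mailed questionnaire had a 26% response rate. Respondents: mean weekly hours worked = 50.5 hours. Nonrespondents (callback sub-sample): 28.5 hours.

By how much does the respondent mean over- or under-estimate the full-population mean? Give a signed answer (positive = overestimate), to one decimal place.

+16.3

Nonresponse fraction = 1 − 0.26 = 0.74.
Bias = (nonresponse fraction) × (respondent mean − nonrespondent mean)
     = 0.74 × (50.5 − 28.5) = 0.74 × 22 = 16.28.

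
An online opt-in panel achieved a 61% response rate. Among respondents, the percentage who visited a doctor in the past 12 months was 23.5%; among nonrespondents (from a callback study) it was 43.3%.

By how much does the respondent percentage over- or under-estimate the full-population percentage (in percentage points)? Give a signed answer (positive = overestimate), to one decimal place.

Nonresponse fraction = 1 − 0.61 = 0.39.
Bias = (nonresponse fraction) × (respondent percentage − nonrespondent percentage)
     = 0.39 × (23.5 − 43.3) = 0.39 × -19.8 = -7.722.

-7.7 percentage points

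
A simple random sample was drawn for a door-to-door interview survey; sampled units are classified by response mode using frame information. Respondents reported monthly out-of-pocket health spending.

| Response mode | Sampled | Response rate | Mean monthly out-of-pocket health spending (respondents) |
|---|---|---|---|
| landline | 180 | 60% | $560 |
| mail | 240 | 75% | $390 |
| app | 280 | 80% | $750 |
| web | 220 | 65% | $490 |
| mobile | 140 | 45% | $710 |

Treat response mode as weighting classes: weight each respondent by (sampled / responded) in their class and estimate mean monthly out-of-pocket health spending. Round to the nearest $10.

$580

Weighting each respondent by the inverse class response rate inflates each class back to its sampled size, so the class weight is n_sampled:
  landline: 180 × 560 = 100,800
  mail: 240 × 390 = 93,600
  app: 280 × 750 = 210,000
  web: 220 × 490 = 107,800
  mobile: 140 × 710 = 99,400
Adjusted estimate = 611,600 / 1,060 = 576.981 → $580.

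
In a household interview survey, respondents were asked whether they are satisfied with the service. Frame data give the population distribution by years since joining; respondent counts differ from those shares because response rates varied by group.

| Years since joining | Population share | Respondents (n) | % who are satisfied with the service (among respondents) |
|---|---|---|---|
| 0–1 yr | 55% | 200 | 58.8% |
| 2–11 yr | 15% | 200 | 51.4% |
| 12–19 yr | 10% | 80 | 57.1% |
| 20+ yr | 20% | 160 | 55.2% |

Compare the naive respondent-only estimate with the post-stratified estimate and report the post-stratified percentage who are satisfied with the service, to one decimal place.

Naive respondent-only estimate (weights = respondent counts):
  (200/640)×58.8 + (200/640)×51.4 + (80/640)×57.1 + (160/640)×55.2 = 55.375%
Post-stratifying to population shares instead:
  0.55×58.8 + 0.15×51.4 + 0.1×57.1 + 0.2×55.2 = 56.8%

56.8%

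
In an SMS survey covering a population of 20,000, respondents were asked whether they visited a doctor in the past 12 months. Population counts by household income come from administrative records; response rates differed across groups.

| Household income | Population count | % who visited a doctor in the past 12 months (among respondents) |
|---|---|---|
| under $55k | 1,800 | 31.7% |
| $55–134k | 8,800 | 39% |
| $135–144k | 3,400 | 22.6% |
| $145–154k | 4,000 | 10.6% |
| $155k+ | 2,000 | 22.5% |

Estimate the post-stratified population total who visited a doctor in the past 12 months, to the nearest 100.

5,600

Estimated count per cell = population count × respondent percentage:
  under $55k: 1,800 × 31.7% = 570.6
  $55–134k: 8,800 × 39% = 3432
  $135–144k: 3,400 × 22.6% = 768.4
  $145–154k: 4,000 × 10.6% = 424
  $155k+: 2,000 × 22.5% = 450
Estimated total = 5645 → 5,600.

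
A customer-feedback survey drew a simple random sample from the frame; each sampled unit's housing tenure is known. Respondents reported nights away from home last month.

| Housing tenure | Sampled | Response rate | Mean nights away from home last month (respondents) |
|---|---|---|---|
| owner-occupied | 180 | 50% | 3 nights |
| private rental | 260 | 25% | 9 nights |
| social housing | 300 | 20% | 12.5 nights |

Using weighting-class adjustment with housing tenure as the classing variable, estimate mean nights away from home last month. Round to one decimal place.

Inverse-response-rate weighting restores each class to its sampled count, so class totals weight by n_sampled:
  owner-occupied: 180 × 3 = 540
  private rental: 260 × 9 = 2340
  social housing: 300 × 12.5 = 3750
Adjusted estimate = 6630 / 740 = 8.95946 → 9.0.

9.0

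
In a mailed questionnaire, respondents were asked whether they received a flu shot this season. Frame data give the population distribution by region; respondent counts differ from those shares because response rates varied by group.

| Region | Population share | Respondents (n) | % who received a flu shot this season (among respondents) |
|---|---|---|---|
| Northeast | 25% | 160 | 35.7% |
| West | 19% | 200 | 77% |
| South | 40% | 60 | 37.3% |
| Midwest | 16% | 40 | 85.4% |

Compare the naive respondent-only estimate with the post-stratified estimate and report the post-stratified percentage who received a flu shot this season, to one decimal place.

Unadjusted (pooled respondent) estimate weights by respondent counts:
  (160/460)×35.7 + (200/460)×77 + (60/460)×37.3 + (40/460)×85.4 = 58.187%
Reweighting by population region shares:
  0.25×35.7 + 0.19×77 + 0.4×37.3 + 0.16×85.4 = 52.139%

52.1%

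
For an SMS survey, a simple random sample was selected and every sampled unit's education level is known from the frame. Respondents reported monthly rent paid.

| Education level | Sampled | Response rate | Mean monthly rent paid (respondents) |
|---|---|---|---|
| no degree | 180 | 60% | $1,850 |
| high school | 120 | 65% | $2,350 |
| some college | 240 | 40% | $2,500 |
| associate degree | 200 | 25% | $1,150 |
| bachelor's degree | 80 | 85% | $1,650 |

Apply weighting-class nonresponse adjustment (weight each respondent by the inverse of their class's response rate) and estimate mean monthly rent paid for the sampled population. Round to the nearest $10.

$1,920

Weighting each respondent by the inverse class response rate inflates each class back to its sampled size, so the class weight is n_sampled:
  no degree: 180 × 1850 = 333,000
  high school: 120 × 2350 = 282,000
  some college: 240 × 2500 = 600,000
  associate degree: 200 × 1150 = 230,000
  bachelor's degree: 80 × 1650 = 132,000
Adjusted estimate = 1,577,000 / 820 = 1923.17 → $1,920.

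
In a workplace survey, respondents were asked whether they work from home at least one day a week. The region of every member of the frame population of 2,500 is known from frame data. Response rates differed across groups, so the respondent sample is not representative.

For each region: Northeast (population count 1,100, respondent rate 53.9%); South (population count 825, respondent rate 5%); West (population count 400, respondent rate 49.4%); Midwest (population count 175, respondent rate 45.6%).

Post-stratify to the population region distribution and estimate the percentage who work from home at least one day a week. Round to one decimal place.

36.5%

Reweight to the known region distribution:
  Northeast: (1,100/2,500) × 53.9 = 23.716
  South: (825/2,500) × 5 = 1.65
  West: (400/2,500) × 49.4 = 7.904
  Midwest: (175/2,500) × 45.6 = 3.192
Post-stratified estimate = 36.462 → 36.5%.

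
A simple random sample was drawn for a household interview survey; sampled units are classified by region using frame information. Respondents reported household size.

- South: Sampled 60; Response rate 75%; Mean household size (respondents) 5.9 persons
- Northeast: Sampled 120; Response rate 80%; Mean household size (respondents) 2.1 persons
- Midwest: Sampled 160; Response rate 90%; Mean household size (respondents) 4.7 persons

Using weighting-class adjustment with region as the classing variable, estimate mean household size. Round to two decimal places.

3.99

With weight = n_sampled/n_responded per class, the weighted class total is n_sampled:
  South: 60 × 5.9 = 354
  Northeast: 120 × 2.1 = 252
  Midwest: 160 × 4.7 = 752
Adjusted estimate = 1358 / 340 = 3.99412 → 3.99.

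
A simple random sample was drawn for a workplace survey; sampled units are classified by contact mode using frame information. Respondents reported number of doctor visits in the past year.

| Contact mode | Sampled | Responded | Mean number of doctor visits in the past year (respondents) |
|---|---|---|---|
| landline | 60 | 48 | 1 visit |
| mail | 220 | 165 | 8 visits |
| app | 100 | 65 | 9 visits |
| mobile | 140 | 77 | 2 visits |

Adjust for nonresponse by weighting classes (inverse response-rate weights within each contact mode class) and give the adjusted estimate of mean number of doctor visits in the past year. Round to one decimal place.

5.8

Class response rates: landline 48/60 = 80%, mail 165/220 = 75%, app 65/100 = 65%, mobile 77/140 = 55%.
With weight = n_sampled/n_responded per class, the weighted class total is n_sampled:
  landline: 60 × 1 = 60
  mail: 220 × 8 = 1760
  app: 100 × 9 = 900
  mobile: 140 × 2 = 280
Adjusted estimate = 3000 / 520 = 5.76923 → 5.8.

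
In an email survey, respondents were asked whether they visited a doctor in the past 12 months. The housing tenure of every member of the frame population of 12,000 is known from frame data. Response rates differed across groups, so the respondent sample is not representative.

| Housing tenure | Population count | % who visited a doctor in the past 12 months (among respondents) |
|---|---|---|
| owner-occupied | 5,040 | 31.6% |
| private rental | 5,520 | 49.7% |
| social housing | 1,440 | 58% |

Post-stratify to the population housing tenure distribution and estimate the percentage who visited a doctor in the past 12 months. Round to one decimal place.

43.1%

Post-stratification weights by population share, not respondent share:
  owner-occupied: (5,040/12,000) × 31.6 = 13.272
  private rental: (5,520/12,000) × 49.7 = 22.862
  social housing: (1,440/12,000) × 58 = 6.96
Post-stratified estimate = 43.094 → 43.1%.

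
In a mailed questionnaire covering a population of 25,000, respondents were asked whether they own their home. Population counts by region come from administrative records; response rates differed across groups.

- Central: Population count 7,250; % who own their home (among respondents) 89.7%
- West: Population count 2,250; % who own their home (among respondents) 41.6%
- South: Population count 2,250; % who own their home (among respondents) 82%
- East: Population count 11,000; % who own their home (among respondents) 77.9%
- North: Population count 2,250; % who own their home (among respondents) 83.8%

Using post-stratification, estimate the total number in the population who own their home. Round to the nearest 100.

Estimated count per cell = population count × respondent percentage:
  Central: 7,250 × 89.7% = 6503.25
  West: 2,250 × 41.6% = 936
  South: 2,250 × 82% = 1845
  East: 11,000 × 77.9% = 8569
  North: 2,250 × 83.8% = 1885.5
Estimated total = 19738.8 → 19,700.

19,700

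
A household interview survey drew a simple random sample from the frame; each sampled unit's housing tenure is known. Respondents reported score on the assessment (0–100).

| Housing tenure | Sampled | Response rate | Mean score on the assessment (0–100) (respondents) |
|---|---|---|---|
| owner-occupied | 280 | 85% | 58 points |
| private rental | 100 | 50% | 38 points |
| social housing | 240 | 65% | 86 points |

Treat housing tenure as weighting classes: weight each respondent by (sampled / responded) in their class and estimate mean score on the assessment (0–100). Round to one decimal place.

65.6

Inverse-response-rate weighting restores each class to its sampled count, so class totals weight by n_sampled:
  owner-occupied: 280 × 58 = 16,240
  private rental: 100 × 38 = 3800
  social housing: 240 × 86 = 20,640
Adjusted estimate = 40,680 / 620 = 65.6129 → 65.6.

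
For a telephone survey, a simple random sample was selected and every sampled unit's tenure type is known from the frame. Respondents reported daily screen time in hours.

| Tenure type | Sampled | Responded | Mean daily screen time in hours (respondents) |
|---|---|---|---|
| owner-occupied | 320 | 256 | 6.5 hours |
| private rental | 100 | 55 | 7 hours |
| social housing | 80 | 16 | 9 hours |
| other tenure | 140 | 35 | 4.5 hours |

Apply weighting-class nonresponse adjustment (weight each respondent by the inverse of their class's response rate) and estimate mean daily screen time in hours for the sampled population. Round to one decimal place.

Class response rates: owner-occupied 256/320 = 80%, private rental 55/100 = 55%, social housing 16/80 = 20%, other tenure 35/140 = 25%.
Weighting each respondent by the inverse class response rate inflates each class back to its sampled size, so the class weight is n_sampled:
  owner-occupied: 320 × 6.5 = 2080
  private rental: 100 × 7 = 700
  social housing: 80 × 9 = 720
  other tenure: 140 × 4.5 = 630
Adjusted estimate = 4130 / 640 = 6.45312 → 6.5.

6.5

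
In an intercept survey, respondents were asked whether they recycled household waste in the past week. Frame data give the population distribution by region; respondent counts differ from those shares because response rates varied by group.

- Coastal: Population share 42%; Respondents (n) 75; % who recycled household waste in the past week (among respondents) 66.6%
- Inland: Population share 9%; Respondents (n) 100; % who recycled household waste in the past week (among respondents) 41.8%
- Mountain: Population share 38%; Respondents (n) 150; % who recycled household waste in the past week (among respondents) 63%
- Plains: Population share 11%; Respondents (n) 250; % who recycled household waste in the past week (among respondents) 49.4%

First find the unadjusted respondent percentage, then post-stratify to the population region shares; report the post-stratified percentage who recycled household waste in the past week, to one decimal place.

Naive respondent-only estimate (weights = respondent counts):
  (75/575)×66.6 + (100/575)×41.8 + (150/575)×63 + (250/575)×49.4 = 53.8696%
Reweighting by population region shares:
  0.42×66.6 + 0.09×41.8 + 0.38×63 + 0.11×49.4 = 61.108%

61.1%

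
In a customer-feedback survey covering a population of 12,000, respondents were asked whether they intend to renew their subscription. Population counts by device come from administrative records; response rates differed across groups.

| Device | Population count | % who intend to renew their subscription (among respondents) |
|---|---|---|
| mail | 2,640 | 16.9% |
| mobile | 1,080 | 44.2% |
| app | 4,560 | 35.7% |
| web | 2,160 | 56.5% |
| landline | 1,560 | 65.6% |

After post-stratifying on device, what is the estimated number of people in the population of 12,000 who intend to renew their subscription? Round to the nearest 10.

4,800

Apply each group's respondent rate to its population count:
  mail: 2,640 × 16.9% = 446.16
  mobile: 1,080 × 44.2% = 477.36
  app: 4,560 × 35.7% = 1627.92
  web: 2,160 × 56.5% = 1220.4
  landline: 1,560 × 65.6% = 1023.36
Estimated total = 4795.2 → 4,800.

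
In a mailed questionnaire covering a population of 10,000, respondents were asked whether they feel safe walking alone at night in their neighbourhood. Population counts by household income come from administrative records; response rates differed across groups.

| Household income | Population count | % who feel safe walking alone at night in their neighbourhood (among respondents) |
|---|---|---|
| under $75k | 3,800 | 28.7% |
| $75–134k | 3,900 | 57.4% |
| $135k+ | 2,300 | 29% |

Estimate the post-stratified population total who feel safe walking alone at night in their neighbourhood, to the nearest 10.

Apply each group's respondent rate to its population count:
  under $75k: 3,800 × 28.7% = 1090.6
  $75–134k: 3,900 × 57.4% = 2238.6
  $135k+: 2,300 × 29% = 667
Estimated total = 3996.2 → 4,000.

4,000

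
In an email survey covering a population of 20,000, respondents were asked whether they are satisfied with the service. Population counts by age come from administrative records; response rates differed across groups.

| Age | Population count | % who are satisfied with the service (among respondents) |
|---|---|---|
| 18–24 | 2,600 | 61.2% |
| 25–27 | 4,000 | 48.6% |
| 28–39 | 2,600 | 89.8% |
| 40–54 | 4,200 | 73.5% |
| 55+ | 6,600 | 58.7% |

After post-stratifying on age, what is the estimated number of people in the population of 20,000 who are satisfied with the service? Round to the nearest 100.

Each cell contributes its population count × the respondent rate:
  18–24: 2,600 × 61.2% = 1591.2
  25–27: 4,000 × 48.6% = 1944
  28–39: 2,600 × 89.8% = 2334.8
  40–54: 4,200 × 73.5% = 3087
  55+: 6,600 × 58.7% = 3874.2
Estimated total = 12831.2 → 12,800.

12,800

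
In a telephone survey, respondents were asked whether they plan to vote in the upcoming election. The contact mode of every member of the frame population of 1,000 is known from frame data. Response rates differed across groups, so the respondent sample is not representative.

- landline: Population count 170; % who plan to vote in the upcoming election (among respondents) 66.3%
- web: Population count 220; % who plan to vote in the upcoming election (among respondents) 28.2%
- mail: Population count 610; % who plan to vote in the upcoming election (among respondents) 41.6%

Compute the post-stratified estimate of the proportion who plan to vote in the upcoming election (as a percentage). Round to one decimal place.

42.9%

Weight each group's respondent value by its population share:
  landline: (170/1,000) × 66.3 = 11.271
  web: (220/1,000) × 28.2 = 6.204
  mail: (610/1,000) × 41.6 = 25.376
Post-stratified estimate = 42.851 → 42.9%.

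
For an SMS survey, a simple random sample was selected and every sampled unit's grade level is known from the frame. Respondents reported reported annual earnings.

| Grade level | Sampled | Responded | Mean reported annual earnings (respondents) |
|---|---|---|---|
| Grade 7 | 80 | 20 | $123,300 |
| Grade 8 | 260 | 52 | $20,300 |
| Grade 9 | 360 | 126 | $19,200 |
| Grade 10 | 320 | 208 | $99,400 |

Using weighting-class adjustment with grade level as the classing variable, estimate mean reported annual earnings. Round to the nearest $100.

Class response rates: Grade 7 20/80 = 25%, Grade 8 52/260 = 20%, Grade 9 126/360 = 35%, Grade 10 208/320 = 65%.
Weighting each respondent by the inverse class response rate inflates each class back to its sampled size, so the class weight is n_sampled:
  Grade 7: 80 × 123,300 = 9,864,000
  Grade 8: 260 × 20,300 = 5,278,000
  Grade 9: 360 × 19,200 = 6,912,000
  Grade 10: 320 × 99,400 = 31,808,000
Adjusted estimate = 53,862,000 / 1,020 = 52805.9 → $52,800.

$52,800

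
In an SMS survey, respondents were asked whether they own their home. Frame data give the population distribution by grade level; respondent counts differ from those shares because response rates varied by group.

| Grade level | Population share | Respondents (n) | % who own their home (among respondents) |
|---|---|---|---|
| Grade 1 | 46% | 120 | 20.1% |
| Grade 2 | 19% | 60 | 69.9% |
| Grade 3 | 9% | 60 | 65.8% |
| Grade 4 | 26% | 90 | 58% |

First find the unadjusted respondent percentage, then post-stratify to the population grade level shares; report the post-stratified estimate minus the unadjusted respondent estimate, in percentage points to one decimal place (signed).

Without adjustment, the pooled respondent share is:
  (120/330)×20.1 + (60/330)×69.9 + (60/330)×65.8 + (90/330)×58 = 47.8%
Post-stratified estimate weights by population shares:
  0.46×20.1 + 0.19×69.9 + 0.09×65.8 + 0.26×58 = 43.529%
Difference = 43.529 − 47.8 = -4.271 pp.

-4.3 percentage points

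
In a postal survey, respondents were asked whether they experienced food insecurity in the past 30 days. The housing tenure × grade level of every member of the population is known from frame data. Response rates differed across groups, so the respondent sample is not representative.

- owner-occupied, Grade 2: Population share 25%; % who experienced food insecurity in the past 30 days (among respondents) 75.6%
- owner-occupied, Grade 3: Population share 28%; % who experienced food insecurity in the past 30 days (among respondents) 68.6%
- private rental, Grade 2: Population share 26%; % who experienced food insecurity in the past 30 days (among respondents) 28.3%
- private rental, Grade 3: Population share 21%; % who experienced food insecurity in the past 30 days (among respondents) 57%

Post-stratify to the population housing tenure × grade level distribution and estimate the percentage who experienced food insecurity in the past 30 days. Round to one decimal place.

Each cell contributes population-share × respondent value:
  owner-occupied, Grade 2: 0.25 × 75.6 = 18.9
  owner-occupied, Grade 3: 0.28 × 68.6 = 19.208
  private rental, Grade 2: 0.26 × 28.3 = 7.358
  private rental, Grade 3: 0.21 × 57 = 11.97
Post-stratified estimate = 57.436 → 57.4%.

57.4%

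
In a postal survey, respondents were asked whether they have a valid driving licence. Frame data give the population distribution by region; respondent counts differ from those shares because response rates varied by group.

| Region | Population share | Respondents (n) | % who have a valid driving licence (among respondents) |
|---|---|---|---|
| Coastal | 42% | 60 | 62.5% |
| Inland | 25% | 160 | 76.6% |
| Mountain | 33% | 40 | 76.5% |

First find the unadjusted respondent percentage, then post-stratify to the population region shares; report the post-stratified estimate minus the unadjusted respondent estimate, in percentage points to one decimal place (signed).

-2.7 percentage points

Unadjusted (pooled respondent) estimate weights by respondent counts:
  (60/260)×62.5 + (160/260)×76.6 + (40/260)×76.5 = 73.3308%
Post-stratifying to population shares instead:
  0.42×62.5 + 0.25×76.6 + 0.33×76.5 = 70.645%
Difference = 70.645 − 73.3308 = -2.6858 pp.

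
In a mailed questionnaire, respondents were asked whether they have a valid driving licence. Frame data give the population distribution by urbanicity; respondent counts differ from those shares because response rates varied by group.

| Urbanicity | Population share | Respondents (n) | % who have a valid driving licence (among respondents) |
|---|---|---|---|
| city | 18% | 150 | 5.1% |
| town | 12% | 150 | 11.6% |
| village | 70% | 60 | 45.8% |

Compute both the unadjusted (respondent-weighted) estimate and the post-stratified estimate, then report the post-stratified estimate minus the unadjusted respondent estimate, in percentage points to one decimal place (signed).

+19.8 percentage points

Naive respondent-only estimate (weights = respondent counts):
  (150/360)×5.1 + (150/360)×11.6 + (60/360)×45.8 = 14.5917%
Post-stratifying to population shares instead:
  0.18×5.1 + 0.12×11.6 + 0.7×45.8 = 34.37%
Difference = 34.37 − 14.5917 = 19.7783 pp.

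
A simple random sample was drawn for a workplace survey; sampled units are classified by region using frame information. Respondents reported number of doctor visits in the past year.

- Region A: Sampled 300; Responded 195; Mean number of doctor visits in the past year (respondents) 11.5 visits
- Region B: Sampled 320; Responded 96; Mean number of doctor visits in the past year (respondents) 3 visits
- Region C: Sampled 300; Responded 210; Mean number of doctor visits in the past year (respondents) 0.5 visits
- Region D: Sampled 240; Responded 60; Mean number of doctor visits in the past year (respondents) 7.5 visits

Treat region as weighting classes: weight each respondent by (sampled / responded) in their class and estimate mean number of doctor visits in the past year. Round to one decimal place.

5.5

Class response rates: Region A 195/300 = 65%, Region B 96/320 = 30%, Region C 210/300 = 70%, Region D 60/240 = 25%.
Inverse-response-rate weighting restores each class to its sampled count, so class totals weight by n_sampled:
  Region A: 300 × 11.5 = 3450
  Region B: 320 × 3 = 960
  Region C: 300 × 0.5 = 150
  Region D: 240 × 7.5 = 1800
Adjusted estimate = 6360 / 1,160 = 5.48276 → 5.5.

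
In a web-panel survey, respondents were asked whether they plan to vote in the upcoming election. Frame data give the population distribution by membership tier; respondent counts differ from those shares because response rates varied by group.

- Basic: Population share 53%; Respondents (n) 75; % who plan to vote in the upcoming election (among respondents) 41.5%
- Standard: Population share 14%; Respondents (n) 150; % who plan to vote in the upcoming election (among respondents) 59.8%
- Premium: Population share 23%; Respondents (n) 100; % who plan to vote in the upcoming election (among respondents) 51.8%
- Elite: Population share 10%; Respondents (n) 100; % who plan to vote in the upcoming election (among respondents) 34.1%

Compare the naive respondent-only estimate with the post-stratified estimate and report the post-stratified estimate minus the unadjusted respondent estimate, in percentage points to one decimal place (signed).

Naive respondent-only estimate (weights = respondent counts):
  (75/425)×41.5 + (150/425)×59.8 + (100/425)×51.8 + (100/425)×34.1 = 48.6412%
Post-stratified estimate weights by population shares:
  0.53×41.5 + 0.14×59.8 + 0.23×51.8 + 0.1×34.1 = 45.691%
Difference = 45.691 − 48.6412 = -2.9502 pp.

-3.0 percentage points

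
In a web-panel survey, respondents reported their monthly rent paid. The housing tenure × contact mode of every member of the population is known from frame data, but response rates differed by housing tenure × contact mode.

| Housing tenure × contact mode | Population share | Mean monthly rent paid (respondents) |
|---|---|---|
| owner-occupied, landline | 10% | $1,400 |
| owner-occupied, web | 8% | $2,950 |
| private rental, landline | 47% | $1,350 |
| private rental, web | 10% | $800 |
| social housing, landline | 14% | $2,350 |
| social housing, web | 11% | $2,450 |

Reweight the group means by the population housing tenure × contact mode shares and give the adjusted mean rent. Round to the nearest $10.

Each cell contributes population-share × respondent value:
  owner-occupied, landline: 0.1 × 1400 = 140
  owner-occupied, web: 0.08 × 2950 = 236
  private rental, landline: 0.47 × 1350 = 634.5
  private rental, web: 0.1 × 800 = 80
  social housing, landline: 0.14 × 2350 = 329
  social housing, web: 0.11 × 2450 = 269.5
Post-stratified estimate = 1689 → $1,690.

$1,690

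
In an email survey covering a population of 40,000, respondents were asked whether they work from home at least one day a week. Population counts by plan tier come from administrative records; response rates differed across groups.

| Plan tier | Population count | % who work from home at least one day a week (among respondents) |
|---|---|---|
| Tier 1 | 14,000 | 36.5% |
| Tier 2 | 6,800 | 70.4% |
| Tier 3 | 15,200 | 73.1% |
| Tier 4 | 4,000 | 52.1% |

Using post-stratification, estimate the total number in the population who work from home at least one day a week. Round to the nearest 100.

Each cell contributes its population count × the respondent rate:
  Tier 1: 14,000 × 36.5% = 5110
  Tier 2: 6,800 × 70.4% = 4787.2
  Tier 3: 15,200 × 73.1% = 11111.2
  Tier 4: 4,000 × 52.1% = 2084
Estimated total = 23092.4 → 23,100.

23,100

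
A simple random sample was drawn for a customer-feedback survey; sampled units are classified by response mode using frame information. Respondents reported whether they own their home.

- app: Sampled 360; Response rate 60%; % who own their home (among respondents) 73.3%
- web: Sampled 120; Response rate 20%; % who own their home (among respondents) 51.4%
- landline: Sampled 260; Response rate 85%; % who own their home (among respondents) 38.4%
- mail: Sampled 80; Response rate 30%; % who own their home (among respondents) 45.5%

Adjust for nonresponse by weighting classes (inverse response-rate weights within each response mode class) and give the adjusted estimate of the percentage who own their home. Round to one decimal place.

56.3%

With weight = n_sampled/n_responded per class, the weighted class total is n_sampled:
  app: 360 × 73.3 = 26,388
  web: 120 × 51.4 = 6168
  landline: 260 × 38.4 = 9984
  mail: 80 × 45.5 = 3640
Adjusted estimate = 46,180 / 820 = 56.3171 → 56.3%.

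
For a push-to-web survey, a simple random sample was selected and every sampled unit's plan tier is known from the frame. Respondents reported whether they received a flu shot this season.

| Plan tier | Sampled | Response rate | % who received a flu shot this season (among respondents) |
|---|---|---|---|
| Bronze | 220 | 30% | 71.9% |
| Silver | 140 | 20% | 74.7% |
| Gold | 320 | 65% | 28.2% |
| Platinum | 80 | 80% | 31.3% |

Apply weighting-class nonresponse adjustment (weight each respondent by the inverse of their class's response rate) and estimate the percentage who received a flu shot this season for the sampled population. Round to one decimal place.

49.7%

With weight = n_sampled/n_responded per class, the weighted class total is n_sampled:
  Bronze: 220 × 71.9 = 15818
  Silver: 140 × 74.7 = 10,458
  Gold: 320 × 28.2 = 9024
  Platinum: 80 × 31.3 = 2504
Adjusted estimate = 37,804 / 760 = 49.7421 → 49.7%.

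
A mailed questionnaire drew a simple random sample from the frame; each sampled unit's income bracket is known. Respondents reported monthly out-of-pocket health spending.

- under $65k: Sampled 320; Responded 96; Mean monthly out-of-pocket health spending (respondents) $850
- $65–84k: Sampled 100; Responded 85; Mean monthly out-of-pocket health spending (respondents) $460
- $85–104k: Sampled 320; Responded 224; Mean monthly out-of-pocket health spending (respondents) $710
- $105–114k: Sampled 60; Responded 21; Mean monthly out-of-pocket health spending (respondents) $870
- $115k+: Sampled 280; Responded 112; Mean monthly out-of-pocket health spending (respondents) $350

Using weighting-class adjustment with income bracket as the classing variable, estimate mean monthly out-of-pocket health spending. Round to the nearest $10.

Class response rates: under $65k 96/320 = 30%, $65–84k 85/100 = 85%, $85–104k 224/320 = 70%, $105–114k 21/60 = 35%, $115k+ 112/280 = 40%.
With weight = n_sampled/n_responded per class, the weighted class total is n_sampled:
  under $65k: 320 × 850 = 272,000
  $65–84k: 100 × 460 = 46,000
  $85–104k: 320 × 710 = 227,200
  $105–114k: 60 × 870 = 52,200
  $115k+: 280 × 350 = 98,000
Adjusted estimate = 695,400 / 1,080 = 643.889 → $640.

$640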